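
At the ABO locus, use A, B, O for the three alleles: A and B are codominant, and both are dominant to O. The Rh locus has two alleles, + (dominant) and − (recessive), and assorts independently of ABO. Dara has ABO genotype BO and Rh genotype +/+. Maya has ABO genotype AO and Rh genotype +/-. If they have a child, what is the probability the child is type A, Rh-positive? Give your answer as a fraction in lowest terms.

ABO cross BO × AO → offspring phenotypes: 1/4 O, 1/4 A, 1/4 B, 1/4 AB.
Rh cross +/+ × +/- → 1 Rh+.
Independent loci: P(type A, Rh-positive) = 1/4 × 1 = 1/4.

1/4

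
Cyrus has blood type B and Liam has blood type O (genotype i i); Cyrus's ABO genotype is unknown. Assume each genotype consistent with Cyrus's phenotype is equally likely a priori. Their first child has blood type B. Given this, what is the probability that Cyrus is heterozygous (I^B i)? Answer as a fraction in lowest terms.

1/3

Possible genotypes: Cyrus ∈ {I^B I^B, I^B i}; Liam ∈ {i i}.
Weight each parental genotype pair by prior × P(type-B child):
  I^B I^B × i i: posterior weight 2/3.
  I^B i × i i: posterior weight 1/3.
Sum the posterior weight over pairs where Cyrus is I^B i: 1/3.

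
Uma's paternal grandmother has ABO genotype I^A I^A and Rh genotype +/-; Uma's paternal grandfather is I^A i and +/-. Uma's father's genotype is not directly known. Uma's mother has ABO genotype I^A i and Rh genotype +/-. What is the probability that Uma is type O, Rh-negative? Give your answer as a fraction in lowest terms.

Uma's father's ABO genotype from I^A I^A × I^A i: 1/2 I^A I^A, 1/2 I^A i.
Crossing each possibility with the mother I^A i and summing P(type O): 1/2·0 + 1/2·1/4 = 1/8.
Similarly for Rh via the father's Rh distribution: P(Rh-) = 1/4.
Independent loci: 1/8 × 1/4 = 1/32.

1/32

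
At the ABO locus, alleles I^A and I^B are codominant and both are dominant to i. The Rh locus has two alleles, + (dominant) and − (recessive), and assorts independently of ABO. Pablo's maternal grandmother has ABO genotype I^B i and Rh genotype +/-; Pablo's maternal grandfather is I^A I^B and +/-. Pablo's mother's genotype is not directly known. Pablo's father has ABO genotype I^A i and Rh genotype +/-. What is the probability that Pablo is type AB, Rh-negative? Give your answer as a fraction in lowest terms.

1/16

Pablo's mother's ABO genotype from I^B i × I^A I^B: 1/4 I^A I^B, 1/4 I^A i, 1/4 I^B I^B, 1/4 I^B i.
Crossing each possibility with the father I^A i and summing P(type AB): 1/4·1/4 + 1/4·0 + 1/4·1/2 + 1/4·1/4 = 1/4.
Similarly for Rh via the mother's Rh distribution: P(Rh-) = 1/4.
Independent loci: 1/4 × 1/4 = 1/16.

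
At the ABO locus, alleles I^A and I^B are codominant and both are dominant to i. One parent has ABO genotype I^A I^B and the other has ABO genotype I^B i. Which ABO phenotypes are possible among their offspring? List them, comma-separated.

A, B, AB

Gametes from I^A I^B × I^B i give offspring ABO genotypes I^A I^B, I^A i, I^B I^B, I^B i, i.e. phenotypes A, B, AB.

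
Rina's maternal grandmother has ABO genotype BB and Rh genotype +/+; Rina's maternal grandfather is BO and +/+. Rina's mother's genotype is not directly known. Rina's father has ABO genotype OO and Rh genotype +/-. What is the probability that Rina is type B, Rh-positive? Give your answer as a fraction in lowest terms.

Rina's mother's ABO genotype from BB × BO: 1/2 BB, 1/2 BO.
Crossing each possibility with the father OO and summing P(type B): 1/2·1 + 1/2·1/2 = 3/4.
Similarly for Rh via the mother's Rh distribution: P(Rh+) = 1.
Independent loci: 3/4 × 1 = 3/4.

3/4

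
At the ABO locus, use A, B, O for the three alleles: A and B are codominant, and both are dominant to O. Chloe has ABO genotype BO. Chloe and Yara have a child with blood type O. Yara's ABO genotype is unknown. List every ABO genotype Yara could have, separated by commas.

AO, BO, OO

For each candidate genotype of Yara, check whether crossing it with BO can produce every observed child phenotype.
  AA → possible child types {A, AB} ✗
  AB → possible child types {A, B, AB} ✗
  AO → possible child types {O, A, B, AB} ✓
  BB → possible child types {B} ✗
  BO → possible child types {O, B} ✓
  OO → possible child types {O, B} ✓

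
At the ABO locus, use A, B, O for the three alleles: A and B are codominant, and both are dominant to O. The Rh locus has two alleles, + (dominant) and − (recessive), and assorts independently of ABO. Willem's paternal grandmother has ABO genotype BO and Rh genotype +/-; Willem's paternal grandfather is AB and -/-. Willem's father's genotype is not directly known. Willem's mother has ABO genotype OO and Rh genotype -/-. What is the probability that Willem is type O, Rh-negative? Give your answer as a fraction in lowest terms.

3/16

Willem's father's ABO genotype from BO × AB: 1/4 AB, 1/4 AO, 1/4 BB, 1/4 BO.
Crossing each possibility with the mother OO and summing P(type O): 1/4·0 + 1/4·1/2 + 1/4·0 + 1/4·1/2 = 1/4.
Similarly for Rh via the father's Rh distribution: P(Rh-) = 3/4.
Independent loci: 1/4 × 3/4 = 3/16.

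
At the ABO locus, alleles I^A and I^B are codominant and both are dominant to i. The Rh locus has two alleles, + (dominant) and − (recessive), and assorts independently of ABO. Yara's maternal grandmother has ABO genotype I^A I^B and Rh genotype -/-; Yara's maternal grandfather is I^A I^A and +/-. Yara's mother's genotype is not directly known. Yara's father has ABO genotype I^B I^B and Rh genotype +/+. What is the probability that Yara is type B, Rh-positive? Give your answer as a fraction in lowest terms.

Yara's mother's ABO genotype from I^A I^B × I^A I^A: 1/2 I^A I^A, 1/2 I^A I^B.
Crossing each possibility with the father I^B I^B and summing P(type B): 1/2·0 + 1/2·1/2 = 1/4.
Similarly for Rh via the mother's Rh distribution: P(Rh+) = 1.
Independent loci: 1/4 × 1 = 1/4.

1/4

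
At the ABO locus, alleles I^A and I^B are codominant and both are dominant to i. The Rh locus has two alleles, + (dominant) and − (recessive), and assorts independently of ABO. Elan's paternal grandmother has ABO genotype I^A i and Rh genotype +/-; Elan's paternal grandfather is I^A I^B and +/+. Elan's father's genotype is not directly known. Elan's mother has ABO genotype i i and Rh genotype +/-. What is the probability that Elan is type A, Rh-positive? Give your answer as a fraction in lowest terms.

Elan's father's ABO genotype from I^A i × I^A I^B: 1/4 I^A I^A, 1/4 I^A I^B, 1/4 I^A i, 1/4 I^B i.
Crossing each possibility with the mother i i and summing P(type A): 1/4·1 + 1/4·1/2 + 1/4·1/2 + 1/4·0 = 1/2.
Similarly for Rh via the father's Rh distribution: P(Rh+) = 7/8.
Independent loci: 1/2 × 7/8 = 7/16.

7/16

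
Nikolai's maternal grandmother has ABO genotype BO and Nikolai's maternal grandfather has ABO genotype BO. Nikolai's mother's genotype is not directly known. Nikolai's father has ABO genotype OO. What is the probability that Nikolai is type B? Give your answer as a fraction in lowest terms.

1/2

Nikolai's mother's ABO genotype from BO × BO: 1/4 BB, 1/2 BO, 1/4 OO.
Crossing each possibility with the father OO and summing P(type B): 1/4·1 + 1/2·1/2 + 1/4·0 = 1/2.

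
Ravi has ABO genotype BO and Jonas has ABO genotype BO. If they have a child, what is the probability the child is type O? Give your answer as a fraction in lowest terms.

1/4

ABO cross BO × BO → offspring phenotypes: 1/4 O, 3/4 B.
So P(type O) = 1/4.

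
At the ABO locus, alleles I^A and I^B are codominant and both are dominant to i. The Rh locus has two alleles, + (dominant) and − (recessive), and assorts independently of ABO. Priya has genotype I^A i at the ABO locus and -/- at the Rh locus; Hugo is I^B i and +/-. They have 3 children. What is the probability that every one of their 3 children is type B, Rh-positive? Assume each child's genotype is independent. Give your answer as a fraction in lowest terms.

ABO cross I^A i × I^B i → 1/4 O, 1/4 A, 1/4 B, 1/4 AB.
Rh cross -/- × +/- → 1/2 Rh+, 1/2 Rh-; so P(type B, Rh-positive) = 1/4 × 1/2 = 1/8 per child.
All 3 independent: (1/8)^3 = 1/512.

1/512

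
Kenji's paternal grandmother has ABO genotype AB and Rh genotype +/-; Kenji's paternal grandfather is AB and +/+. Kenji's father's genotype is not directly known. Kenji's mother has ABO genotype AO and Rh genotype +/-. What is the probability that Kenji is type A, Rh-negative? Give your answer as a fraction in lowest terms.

Kenji's father's ABO genotype from AB × AB: 1/4 AA, 1/2 AB, 1/4 BB.
Crossing each possibility with the mother AO and summing P(type A): 1/4·1 + 1/2·1/2 + 1/4·0 = 1/2.
Similarly for Rh via the father's Rh distribution: P(Rh-) = 1/8.
Independent loci: 1/2 × 1/8 = 1/16.

1/16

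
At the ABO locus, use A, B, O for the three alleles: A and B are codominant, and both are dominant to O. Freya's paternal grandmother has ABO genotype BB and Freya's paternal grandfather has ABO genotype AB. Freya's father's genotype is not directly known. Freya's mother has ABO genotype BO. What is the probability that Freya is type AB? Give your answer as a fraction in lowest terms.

1/8

Freya's father's ABO genotype from BB × AB: 1/2 AB, 1/2 BB.
Crossing each possibility with the mother BO and summing P(type AB): 1/2·1/4 + 1/2·0 = 1/8.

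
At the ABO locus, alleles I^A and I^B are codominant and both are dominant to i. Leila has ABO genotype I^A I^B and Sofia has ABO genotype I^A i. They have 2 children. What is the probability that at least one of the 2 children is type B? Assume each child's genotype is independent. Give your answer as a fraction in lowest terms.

ABO cross I^A I^B × I^A i → 1/2 A, 1/4 B, 1/4 AB.
So P(type B) = 1/4 per child.
P(none) = (3/4)^2 = 9/16; P(at least one) = 1 − 9/16 = 7/16.

7/16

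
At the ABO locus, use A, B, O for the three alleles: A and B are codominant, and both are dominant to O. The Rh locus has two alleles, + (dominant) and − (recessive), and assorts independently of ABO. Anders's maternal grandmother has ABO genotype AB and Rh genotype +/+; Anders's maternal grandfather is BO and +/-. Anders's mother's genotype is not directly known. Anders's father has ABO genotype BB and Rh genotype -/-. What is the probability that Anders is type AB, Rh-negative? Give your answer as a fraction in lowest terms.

Anders's mother's ABO genotype from AB × BO: 1/4 AB, 1/4 AO, 1/4 BB, 1/4 BO.
Crossing each possibility with the father BB and summing P(type AB): 1/4·1/2 + 1/4·1/2 + 1/4·0 + 1/4·0 = 1/4.
Similarly for Rh via the mother's Rh distribution: P(Rh-) = 1/4.
Independent loci: 1/4 × 1/4 = 1/16.

1/16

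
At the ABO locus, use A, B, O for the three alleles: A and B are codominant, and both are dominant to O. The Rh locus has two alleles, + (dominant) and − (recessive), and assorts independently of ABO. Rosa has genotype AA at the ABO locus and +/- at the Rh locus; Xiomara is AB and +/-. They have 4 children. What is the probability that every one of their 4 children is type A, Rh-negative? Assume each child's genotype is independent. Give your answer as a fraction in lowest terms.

ABO cross AA × AB → 1/2 A, 1/2 AB.
Rh cross +/- × +/- → 3/4 Rh+, 1/4 Rh-; so P(type A, Rh-negative) = 1/2 × 1/4 = 1/8 per child.
All 4 independent: (1/8)^4 = 1/4096.

1/4096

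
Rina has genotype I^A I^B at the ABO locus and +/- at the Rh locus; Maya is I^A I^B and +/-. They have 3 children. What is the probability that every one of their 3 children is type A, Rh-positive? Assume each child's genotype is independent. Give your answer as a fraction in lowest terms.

ABO cross I^A I^B × I^A I^B → 1/4 A, 1/4 B, 1/2 AB.
Rh cross +/- × +/- → 3/4 Rh+, 1/4 Rh-; so P(type A, Rh-positive) = 1/4 × 3/4 = 3/16 per child.
All 3 independent: (3/16)^3 = 27/4096.

27/4096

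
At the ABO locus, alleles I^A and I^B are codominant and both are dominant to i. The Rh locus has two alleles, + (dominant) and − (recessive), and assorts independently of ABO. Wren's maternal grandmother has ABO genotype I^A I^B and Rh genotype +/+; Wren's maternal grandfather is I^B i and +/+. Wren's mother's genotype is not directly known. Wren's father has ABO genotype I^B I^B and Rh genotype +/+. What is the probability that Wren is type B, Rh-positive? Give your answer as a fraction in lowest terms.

3/4

Wren's mother's ABO genotype from I^A I^B × I^B i: 1/4 I^A I^B, 1/4 I^A i, 1/4 I^B I^B, 1/4 I^B i.
Crossing each possibility with the father I^B I^B and summing P(type B): 1/4·1/2 + 1/4·1/2 + 1/4·1 + 1/4·1 = 3/4.
Similarly for Rh via the mother's Rh distribution: P(Rh+) = 1.
Independent loci: 3/4 × 1 = 3/4.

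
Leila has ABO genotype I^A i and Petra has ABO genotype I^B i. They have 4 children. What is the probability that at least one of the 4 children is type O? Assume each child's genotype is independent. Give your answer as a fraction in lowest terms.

ABO cross I^A i × I^B i → 1/4 O, 1/4 A, 1/4 B, 1/4 AB.
So P(type O) = 1/4 per child.
P(none) = (3/4)^4 = 81/256; P(at least one) = 1 − 81/256 = 175/256.

175/256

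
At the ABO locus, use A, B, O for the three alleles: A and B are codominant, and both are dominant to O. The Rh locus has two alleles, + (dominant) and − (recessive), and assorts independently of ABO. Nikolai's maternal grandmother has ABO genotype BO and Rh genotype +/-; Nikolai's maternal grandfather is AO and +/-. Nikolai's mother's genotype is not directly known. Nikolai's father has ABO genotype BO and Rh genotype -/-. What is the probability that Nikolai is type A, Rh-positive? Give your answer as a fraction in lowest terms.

1/16

Nikolai's mother's ABO genotype from BO × AO: 1/4 AB, 1/4 AO, 1/4 BO, 1/4 OO.
Crossing each possibility with the father BO and summing P(type A): 1/4·1/4 + 1/4·1/4 + 1/4·0 + 1/4·0 = 1/8.
Similarly for Rh via the mother's Rh distribution: P(Rh+) = 1/2.
Independent loci: 1/8 × 1/2 = 1/16.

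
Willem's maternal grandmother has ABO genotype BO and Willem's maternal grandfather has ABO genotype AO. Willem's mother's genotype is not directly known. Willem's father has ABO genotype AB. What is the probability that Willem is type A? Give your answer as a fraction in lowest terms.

3/8

Willem's mother's ABO genotype from BO × AO: 1/4 AB, 1/4 AO, 1/4 BO, 1/4 OO.
Crossing each possibility with the father AB and summing P(type A): 1/4·1/4 + 1/4·1/2 + 1/4·1/4 + 1/4·1/2 = 3/8.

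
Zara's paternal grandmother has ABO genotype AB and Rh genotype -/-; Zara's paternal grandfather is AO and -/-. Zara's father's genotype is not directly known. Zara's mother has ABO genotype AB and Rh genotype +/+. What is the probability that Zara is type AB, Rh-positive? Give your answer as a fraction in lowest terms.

3/8

Zara's father's ABO genotype from AB × AO: 1/4 AA, 1/4 AB, 1/4 AO, 1/4 BO.
Crossing each possibility with the mother AB and summing P(type AB): 1/4·1/2 + 1/4·1/2 + 1/4·1/4 + 1/4·1/4 = 3/8.
Similarly for Rh via the father's Rh distribution: P(Rh+) = 1.
Independent loci: 3/8 × 1 = 3/8.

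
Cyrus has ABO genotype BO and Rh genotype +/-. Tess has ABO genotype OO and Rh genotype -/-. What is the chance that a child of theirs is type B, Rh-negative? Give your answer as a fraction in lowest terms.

ABO cross BO × OO → offspring phenotypes: 1/2 O, 1/2 B.
Rh cross +/- × -/- → 1/2 Rh+, 1/2 Rh-.
Independent loci: P(type B, Rh-negative) = 1/2 × 1/2 = 1/4.

1/4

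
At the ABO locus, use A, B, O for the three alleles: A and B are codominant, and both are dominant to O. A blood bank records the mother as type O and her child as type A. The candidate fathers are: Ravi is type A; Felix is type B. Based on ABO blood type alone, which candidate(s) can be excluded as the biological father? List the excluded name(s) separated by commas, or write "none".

Felix

A candidate is excluded only if no genotype consistent with his phenotype could produce a type A child with a type O mother.
Felix (type B): no genotype consistent with that phenotype can produce a type-A child with a type-O mother.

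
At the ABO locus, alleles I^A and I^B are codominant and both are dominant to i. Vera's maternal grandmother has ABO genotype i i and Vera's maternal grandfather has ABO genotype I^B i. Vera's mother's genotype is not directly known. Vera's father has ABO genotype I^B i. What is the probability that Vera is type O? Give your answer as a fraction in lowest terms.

3/8

Vera's mother's ABO genotype from i i × I^B i: 1/2 I^B i, 1/2 i i.
Crossing each possibility with the father I^B i and summing P(type O): 1/2·1/4 + 1/2·1/2 = 3/8.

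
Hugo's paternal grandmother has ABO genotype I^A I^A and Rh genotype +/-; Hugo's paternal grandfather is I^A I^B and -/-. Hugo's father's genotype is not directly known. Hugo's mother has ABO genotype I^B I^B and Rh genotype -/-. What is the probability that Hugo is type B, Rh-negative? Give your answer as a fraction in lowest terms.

Hugo's father's ABO genotype from I^A I^A × I^A I^B: 1/2 I^A I^A, 1/2 I^A I^B.
Crossing each possibility with the mother I^B I^B and summing P(type B): 1/2·0 + 1/2·1/2 = 1/4.
Similarly for Rh via the father's Rh distribution: P(Rh-) = 3/4.
Independent loci: 1/4 × 3/4 = 3/16.

3/16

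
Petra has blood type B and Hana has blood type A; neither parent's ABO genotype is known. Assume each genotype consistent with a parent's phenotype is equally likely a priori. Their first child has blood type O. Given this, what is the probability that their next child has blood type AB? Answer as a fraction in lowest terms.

Possible genotypes: Petra ∈ {I^B I^B, I^B i}; Hana ∈ {I^A I^A, I^A i}.
Weight each parental genotype pair by prior × P(type-O child):
  I^B i × I^A i: posterior weight 1; P(next child type AB) = 1/4.
Weighted sum = 1/4.

1/4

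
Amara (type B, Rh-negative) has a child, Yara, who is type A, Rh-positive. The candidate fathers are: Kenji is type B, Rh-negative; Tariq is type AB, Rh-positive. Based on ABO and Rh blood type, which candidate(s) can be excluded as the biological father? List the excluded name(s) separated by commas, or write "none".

Kenji

A candidate is excluded only if no genotype consistent with his phenotype could produce a type A, Rh-positive child with a type B, Rh-negative mother.
Kenji (type B, Rh-): no genotype consistent with that phenotype can produce a type-A Rh+ child with a type-B mother.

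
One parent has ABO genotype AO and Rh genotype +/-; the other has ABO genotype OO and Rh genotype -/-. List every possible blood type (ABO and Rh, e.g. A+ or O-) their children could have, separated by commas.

Gametes from AO × OO give offspring ABO genotypes AO, OO, i.e. phenotypes O, A.
Rh cross +/- × -/- → phenotypes Rh+, Rh-.
Combining independently: O+, O-, A+, A-.

O+, O-, A+, A-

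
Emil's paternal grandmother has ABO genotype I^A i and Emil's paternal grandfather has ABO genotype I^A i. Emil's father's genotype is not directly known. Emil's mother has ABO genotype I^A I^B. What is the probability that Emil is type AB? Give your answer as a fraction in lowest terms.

Emil's father's ABO genotype from I^A i × I^A i: 1/4 I^A I^A, 1/2 I^A i, 1/4 i i.
Crossing each possibility with the mother I^A I^B and summing P(type AB): 1/4·1/2 + 1/2·1/4 + 1/4·0 = 1/4.

1/4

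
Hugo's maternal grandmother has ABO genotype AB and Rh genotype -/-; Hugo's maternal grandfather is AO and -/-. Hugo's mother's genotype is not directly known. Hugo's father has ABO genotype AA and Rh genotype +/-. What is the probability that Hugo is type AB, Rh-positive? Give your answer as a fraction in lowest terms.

Hugo's mother's ABO genotype from AB × AO: 1/4 AA, 1/4 AB, 1/4 AO, 1/4 BO.
Crossing each possibility with the father AA and summing P(type AB): 1/4·0 + 1/4·1/2 + 1/4·0 + 1/4·1/2 = 1/4.
Similarly for Rh via the mother's Rh distribution: P(Rh+) = 1/2.
Independent loci: 1/4 × 1/2 = 1/8.

1/8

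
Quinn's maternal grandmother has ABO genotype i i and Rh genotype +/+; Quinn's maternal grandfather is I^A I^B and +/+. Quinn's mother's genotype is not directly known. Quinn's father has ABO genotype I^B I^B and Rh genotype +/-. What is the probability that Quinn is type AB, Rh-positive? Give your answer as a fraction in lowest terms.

Quinn's mother's ABO genotype from i i × I^A I^B: 1/2 I^A i, 1/2 I^B i.
Crossing each possibility with the father I^B I^B and summing P(type AB): 1/2·1/2 + 1/2·0 = 1/4.
Similarly for Rh via the mother's Rh distribution: P(Rh+) = 1.
Independent loci: 1/4 × 1 = 1/4.

1/4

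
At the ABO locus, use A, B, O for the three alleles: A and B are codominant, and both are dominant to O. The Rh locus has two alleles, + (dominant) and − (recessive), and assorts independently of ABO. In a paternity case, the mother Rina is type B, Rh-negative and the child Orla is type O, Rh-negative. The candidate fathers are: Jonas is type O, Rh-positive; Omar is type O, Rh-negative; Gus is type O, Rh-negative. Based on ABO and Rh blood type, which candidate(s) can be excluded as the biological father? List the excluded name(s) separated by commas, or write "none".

none

A candidate is excluded only if no genotype consistent with his phenotype could produce a type O, Rh-negative child with a type B, Rh-negative mother.
Every candidate has at least one consistent genotype combination, so none can be excluded.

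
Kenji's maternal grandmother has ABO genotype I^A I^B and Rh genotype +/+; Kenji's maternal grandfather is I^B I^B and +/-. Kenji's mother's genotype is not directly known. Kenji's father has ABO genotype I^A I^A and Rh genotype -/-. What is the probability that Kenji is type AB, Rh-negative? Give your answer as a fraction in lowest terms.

3/16

Kenji's mother's ABO genotype from I^A I^B × I^B I^B: 1/2 I^A I^B, 1/2 I^B I^B.
Crossing each possibility with the father I^A I^A and summing P(type AB): 1/2·1/2 + 1/2·1 = 3/4.
Similarly for Rh via the mother's Rh distribution: P(Rh-) = 1/4.
Independent loci: 3/4 × 1/4 = 3/16.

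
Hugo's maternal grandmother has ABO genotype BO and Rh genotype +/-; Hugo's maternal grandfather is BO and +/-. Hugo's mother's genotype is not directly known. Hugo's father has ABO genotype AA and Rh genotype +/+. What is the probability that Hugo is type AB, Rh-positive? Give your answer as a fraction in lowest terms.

1/2

Hugo's mother's ABO genotype from BO × BO: 1/4 BB, 1/2 BO, 1/4 OO.
Crossing each possibility with the father AA and summing P(type AB): 1/4·1 + 1/2·1/2 + 1/4·0 = 1/2.
Similarly for Rh via the mother's Rh distribution: P(Rh+) = 1.
Independent loci: 1/2 × 1 = 1/2.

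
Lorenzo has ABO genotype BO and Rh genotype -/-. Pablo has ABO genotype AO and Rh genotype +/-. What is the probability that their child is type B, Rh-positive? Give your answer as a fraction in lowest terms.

ABO cross BO × AO → offspring phenotypes: 1/4 O, 1/4 A, 1/4 B, 1/4 AB.
Rh cross -/- × +/- → 1/2 Rh+, 1/2 Rh-.
Independent loci: P(type B, Rh-positive) = 1/4 × 1/2 = 1/8.

1/8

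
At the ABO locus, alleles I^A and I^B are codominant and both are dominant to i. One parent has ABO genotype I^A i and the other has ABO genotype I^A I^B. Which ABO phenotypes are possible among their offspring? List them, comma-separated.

Gametes from I^A i × I^A I^B give offspring ABO genotypes I^A I^A, I^A I^B, I^A i, I^B i, i.e. phenotypes A, B, AB.

A, B, AB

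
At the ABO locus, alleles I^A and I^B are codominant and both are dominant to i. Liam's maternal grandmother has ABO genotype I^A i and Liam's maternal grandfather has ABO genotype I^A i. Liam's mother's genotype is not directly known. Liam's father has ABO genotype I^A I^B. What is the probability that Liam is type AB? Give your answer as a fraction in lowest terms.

1/4

Liam's mother's ABO genotype from I^A i × I^A i: 1/4 I^A I^A, 1/2 I^A i, 1/4 i i.
Crossing each possibility with the father I^A I^B and summing P(type AB): 1/4·1/2 + 1/2·1/4 + 1/4·0 = 1/4.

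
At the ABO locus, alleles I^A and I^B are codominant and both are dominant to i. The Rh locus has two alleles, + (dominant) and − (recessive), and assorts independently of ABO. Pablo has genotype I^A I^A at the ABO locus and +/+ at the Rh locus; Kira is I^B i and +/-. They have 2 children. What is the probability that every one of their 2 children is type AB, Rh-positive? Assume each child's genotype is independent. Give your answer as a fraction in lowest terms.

ABO cross I^A I^A × I^B i → 1/2 A, 1/2 AB.
Rh cross +/+ × +/- → 1 Rh+; so P(type AB, Rh-positive) = 1/2 × 1 = 1/2 per child.
All 2 independent: (1/2)^2 = 1/4.

1/4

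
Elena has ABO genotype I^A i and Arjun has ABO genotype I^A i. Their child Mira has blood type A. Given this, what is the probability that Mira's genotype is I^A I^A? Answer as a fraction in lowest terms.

Cross I^A i × I^A i → 1/4 I^A I^A, 1/2 I^A i, 1/4 i i.
Type-A genotypes among offspring: I^A I^A (1/4), I^A i (1/2); total 3/4.
P(I^A I^A | type A) = (1/4) / (3/4) = 1/3.

1/3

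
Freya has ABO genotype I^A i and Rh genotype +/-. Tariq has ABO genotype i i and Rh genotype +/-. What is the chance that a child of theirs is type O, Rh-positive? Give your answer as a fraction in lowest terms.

3/8

ABO cross I^A i × i i → offspring phenotypes: 1/2 O, 1/2 A.
Rh cross +/- × +/- → 3/4 Rh+, 1/4 Rh-.
Independent loci: P(type O, Rh-positive) = 1/2 × 3/4 = 3/8.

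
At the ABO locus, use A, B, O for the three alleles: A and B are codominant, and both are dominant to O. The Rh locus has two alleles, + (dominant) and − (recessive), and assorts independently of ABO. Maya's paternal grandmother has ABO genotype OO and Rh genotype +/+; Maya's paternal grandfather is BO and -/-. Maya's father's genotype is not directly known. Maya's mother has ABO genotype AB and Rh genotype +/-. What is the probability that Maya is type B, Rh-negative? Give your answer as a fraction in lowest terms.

1/8

Maya's father's ABO genotype from OO × BO: 1/2 BO, 1/2 OO.
Crossing each possibility with the mother AB and summing P(type B): 1/2·1/2 + 1/2·1/2 = 1/2.
Similarly for Rh via the father's Rh distribution: P(Rh-) = 1/4.
Independent loci: 1/2 × 1/4 = 1/8.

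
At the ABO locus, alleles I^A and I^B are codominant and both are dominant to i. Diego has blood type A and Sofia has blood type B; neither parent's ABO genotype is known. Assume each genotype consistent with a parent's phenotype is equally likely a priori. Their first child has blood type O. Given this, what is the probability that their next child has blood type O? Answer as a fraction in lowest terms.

Possible genotypes: Diego ∈ {I^A I^A, I^A i}; Sofia ∈ {I^B I^B, I^B i}.
Weight each parental genotype pair by prior × P(type-O child):
  I^A i × I^B i: posterior weight 1; P(next child type O) = 1/4.
Weighted sum = 1/4.

1/4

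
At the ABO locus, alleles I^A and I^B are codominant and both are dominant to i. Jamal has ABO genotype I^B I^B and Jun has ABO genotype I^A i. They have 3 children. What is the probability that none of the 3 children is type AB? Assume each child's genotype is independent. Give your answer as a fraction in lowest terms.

1/8

ABO cross I^B I^B × I^A i → 1/2 B, 1/2 AB.
So P(type AB) = 1/2 per child.
P(not type AB) = 1/2 for one child; (1/2)^3 = 1/8.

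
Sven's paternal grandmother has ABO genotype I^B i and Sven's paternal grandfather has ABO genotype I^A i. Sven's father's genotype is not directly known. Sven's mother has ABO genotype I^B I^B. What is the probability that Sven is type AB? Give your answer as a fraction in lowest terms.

Sven's father's ABO genotype from I^B i × I^A i: 1/4 I^A I^B, 1/4 I^A i, 1/4 I^B i, 1/4 i i.
Crossing each possibility with the mother I^B I^B and summing P(type AB): 1/4·1/2 + 1/4·1/2 + 1/4·0 + 1/4·0 = 1/4.

1/4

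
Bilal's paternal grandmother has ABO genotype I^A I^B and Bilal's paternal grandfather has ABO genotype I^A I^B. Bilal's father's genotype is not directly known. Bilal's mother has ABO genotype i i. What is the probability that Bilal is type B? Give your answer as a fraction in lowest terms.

1/2

Bilal's father's ABO genotype from I^A I^B × I^A I^B: 1/4 I^A I^A, 1/2 I^A I^B, 1/4 I^B I^B.
Crossing each possibility with the mother i i and summing P(type B): 1/4·0 + 1/2·1/2 + 1/4·1 = 1/2.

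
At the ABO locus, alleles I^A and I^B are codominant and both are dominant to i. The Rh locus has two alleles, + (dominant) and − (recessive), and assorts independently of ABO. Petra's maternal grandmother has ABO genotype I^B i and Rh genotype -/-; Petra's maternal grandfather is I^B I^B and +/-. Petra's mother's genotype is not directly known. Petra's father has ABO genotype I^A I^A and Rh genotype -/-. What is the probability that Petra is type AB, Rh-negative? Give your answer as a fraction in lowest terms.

Petra's mother's ABO genotype from I^B i × I^B I^B: 1/2 I^B I^B, 1/2 I^B i.
Crossing each possibility with the father I^A I^A and summing P(type AB): 1/2·1 + 1/2·1/2 = 3/4.
Similarly for Rh via the mother's Rh distribution: P(Rh-) = 3/4.
Independent loci: 3/4 × 3/4 = 9/16.

9/16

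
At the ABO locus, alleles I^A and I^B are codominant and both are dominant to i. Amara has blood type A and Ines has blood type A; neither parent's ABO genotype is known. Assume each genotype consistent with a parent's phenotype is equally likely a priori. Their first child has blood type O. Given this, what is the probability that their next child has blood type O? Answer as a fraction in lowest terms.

1/4

Possible genotypes: Amara ∈ {I^A I^A, I^A i}; Ines ∈ {I^A I^A, I^A i}.
Weight each parental genotype pair by prior × P(type-O child):
  I^A i × I^A i: posterior weight 1; P(next child type O) = 1/4.
Weighted sum = 1/4.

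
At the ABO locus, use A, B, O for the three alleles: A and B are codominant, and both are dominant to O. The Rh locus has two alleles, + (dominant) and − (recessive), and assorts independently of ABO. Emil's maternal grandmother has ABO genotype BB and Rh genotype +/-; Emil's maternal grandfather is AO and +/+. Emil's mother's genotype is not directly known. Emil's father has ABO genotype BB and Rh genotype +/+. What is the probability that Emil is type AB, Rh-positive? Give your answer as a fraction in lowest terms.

1/4

Emil's mother's ABO genotype from BB × AO: 1/2 AB, 1/2 BO.
Crossing each possibility with the father BB and summing P(type AB): 1/2·1/2 + 1/2·0 = 1/4.
Similarly for Rh via the mother's Rh distribution: P(Rh+) = 1.
Independent loci: 1/4 × 1 = 1/4.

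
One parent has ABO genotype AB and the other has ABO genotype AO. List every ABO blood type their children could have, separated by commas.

Gametes from AB × AO give offspring ABO genotypes AA, AB, AO, BO, i.e. phenotypes A, B, AB.

A, B, AB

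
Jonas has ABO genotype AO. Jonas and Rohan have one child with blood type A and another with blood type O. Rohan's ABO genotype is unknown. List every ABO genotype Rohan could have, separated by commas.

For each candidate genotype of Rohan, check whether crossing it with AO can produce every observed child phenotype.
  AA → possible child types {A} ✗
  AB → possible child types {A, B, AB} ✗
  AO → possible child types {O, A} ✓
  BB → possible child types {B, AB} ✗
  BO → possible child types {O, A, B, AB} ✓
  OO → possible child types {O, A} ✓

AO, BO, OO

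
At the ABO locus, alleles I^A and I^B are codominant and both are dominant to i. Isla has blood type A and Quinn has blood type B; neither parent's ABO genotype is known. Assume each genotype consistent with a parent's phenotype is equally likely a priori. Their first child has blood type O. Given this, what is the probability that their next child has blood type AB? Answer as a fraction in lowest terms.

Possible genotypes: Isla ∈ {I^A I^A, I^A i}; Quinn ∈ {I^B I^B, I^B i}.
Weight each parental genotype pair by prior × P(type-O child):
  I^A i × I^B i: posterior weight 1; P(next child type AB) = 1/4.
Weighted sum = 1/4.

1/4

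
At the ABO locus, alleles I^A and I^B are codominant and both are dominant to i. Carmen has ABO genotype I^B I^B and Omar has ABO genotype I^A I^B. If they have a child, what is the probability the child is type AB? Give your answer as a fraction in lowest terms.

ABO cross I^B I^B × I^A I^B → offspring phenotypes: 1/2 B, 1/2 AB.
So P(type AB) = 1/2.

1/2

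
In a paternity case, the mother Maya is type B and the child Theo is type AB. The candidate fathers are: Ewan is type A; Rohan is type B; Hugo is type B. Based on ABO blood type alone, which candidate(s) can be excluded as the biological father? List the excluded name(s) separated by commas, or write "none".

A candidate is excluded only if no genotype consistent with his phenotype could produce a type AB child with a type B mother.
Rohan (type B): no genotype consistent with that phenotype can produce a type-AB child with a type-B mother.
Hugo (type B): no genotype consistent with that phenotype can produce a type-AB child with a type-B mother.

Rohan, Hugo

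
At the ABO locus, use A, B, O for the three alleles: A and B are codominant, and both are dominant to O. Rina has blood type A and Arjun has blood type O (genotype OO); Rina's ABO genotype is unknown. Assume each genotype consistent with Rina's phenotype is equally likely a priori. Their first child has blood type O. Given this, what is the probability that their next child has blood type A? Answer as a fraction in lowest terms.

Possible genotypes: Rina ∈ {AA, AO}; Arjun ∈ {OO}.
Weight each parental genotype pair by prior × P(type-O child):
  AO × OO: posterior weight 1; P(next child type A) = 1/2.
Weighted sum = 1/2.

1/2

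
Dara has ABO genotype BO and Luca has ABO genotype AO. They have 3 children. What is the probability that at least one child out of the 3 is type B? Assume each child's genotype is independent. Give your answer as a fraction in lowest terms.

ABO cross BO × AO → 1/4 O, 1/4 A, 1/4 B, 1/4 AB.
So P(type B) = 1/4 per child.
P(none) = (3/4)^3 = 27/64; P(at least one) = 1 − 27/64 = 37/64.

37/64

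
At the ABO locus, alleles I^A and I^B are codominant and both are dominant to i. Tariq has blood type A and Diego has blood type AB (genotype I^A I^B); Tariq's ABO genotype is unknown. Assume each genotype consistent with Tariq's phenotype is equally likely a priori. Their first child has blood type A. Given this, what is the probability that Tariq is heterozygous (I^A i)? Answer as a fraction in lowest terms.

Possible genotypes: Tariq ∈ {I^A I^A, I^A i}; Diego ∈ {I^A I^B}.
Weight each parental genotype pair by prior × P(type-A child):
  I^A I^A × I^A I^B: posterior weight 1/2.
  I^A i × I^A I^B: posterior weight 1/2.
Sum the posterior weight over pairs where Tariq is I^A i: 1/2.

1/2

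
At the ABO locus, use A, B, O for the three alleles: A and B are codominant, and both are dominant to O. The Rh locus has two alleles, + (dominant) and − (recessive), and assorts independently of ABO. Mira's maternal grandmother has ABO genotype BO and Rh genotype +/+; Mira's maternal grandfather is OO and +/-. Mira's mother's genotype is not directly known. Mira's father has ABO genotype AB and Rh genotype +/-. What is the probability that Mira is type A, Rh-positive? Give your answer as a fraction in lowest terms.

21/64

Mira's mother's ABO genotype from BO × OO: 1/2 BO, 1/2 OO.
Crossing each possibility with the father AB and summing P(type A): 1/2·1/4 + 1/2·1/2 = 3/8.
Similarly for Rh via the mother's Rh distribution: P(Rh+) = 7/8.
Independent loci: 3/8 × 7/8 = 21/64.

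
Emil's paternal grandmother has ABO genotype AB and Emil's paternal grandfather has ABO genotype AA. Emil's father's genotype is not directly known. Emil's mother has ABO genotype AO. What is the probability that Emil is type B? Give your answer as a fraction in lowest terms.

Emil's father's ABO genotype from AB × AA: 1/2 AA, 1/2 AB.
Crossing each possibility with the mother AO and summing P(type B): 1/2·0 + 1/2·1/4 = 1/8.

1/8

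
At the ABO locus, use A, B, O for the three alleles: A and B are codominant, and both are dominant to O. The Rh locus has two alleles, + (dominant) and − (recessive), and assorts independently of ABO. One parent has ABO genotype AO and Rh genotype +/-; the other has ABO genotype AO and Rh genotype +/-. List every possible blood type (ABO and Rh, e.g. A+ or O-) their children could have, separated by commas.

O+, O-, A+, A-

Gametes from AO × AO give offspring ABO genotypes AA, AO, OO, i.e. phenotypes O, A.
Rh cross +/- × +/- → phenotypes Rh+, Rh-.
Combining independently: O+, O-, A+, A-.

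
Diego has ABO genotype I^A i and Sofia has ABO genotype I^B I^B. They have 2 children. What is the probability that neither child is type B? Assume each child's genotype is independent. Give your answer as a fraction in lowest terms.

1/4

ABO cross I^A i × I^B I^B → 1/2 B, 1/2 AB.
So P(type B) = 1/2 per child.
P(not type B) = 1/2 for one child; (1/2)^2 = 1/4.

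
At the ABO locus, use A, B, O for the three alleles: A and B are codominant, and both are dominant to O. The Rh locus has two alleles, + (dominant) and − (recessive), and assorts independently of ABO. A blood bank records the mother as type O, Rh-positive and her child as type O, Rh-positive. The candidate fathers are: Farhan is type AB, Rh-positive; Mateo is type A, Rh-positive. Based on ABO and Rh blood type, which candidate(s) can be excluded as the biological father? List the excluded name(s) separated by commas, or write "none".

A candidate is excluded only if no genotype consistent with his phenotype could produce a type O, Rh-positive child with a type O, Rh-positive mother.
Farhan (type AB, Rh+): no genotype consistent with that phenotype can produce a type-O Rh+ child with a type-O mother.

Farhan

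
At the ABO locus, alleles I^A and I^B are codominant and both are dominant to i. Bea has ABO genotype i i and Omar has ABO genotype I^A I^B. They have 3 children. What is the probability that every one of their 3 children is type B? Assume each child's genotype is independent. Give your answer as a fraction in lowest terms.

ABO cross i i × I^A I^B → 1/2 A, 1/2 B.
So P(type B) = 1/2 per child.
All 3 independent: (1/2)^3 = 1/8.

1/8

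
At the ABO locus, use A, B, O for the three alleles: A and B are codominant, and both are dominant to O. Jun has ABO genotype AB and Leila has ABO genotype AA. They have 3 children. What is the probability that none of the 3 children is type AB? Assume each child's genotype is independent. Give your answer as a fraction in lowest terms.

1/8

ABO cross AB × AA → 1/2 A, 1/2 AB.
So P(type AB) = 1/2 per child.
P(not type AB) = 1/2 for one child; (1/2)^3 = 1/8.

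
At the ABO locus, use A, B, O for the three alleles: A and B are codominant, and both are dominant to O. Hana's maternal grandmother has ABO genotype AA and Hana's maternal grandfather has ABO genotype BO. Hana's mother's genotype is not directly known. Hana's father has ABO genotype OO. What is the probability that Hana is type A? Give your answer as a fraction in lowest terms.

1/2

Hana's mother's ABO genotype from AA × BO: 1/2 AB, 1/2 AO.
Crossing each possibility with the father OO and summing P(type A): 1/2·1/2 + 1/2·1/2 = 1/2.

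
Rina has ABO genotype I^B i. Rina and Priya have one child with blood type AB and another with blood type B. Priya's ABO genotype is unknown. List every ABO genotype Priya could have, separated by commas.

I^A I^B, I^A i

For each candidate genotype of Priya, check whether crossing it with I^B i can produce every observed child phenotype.
  I^A I^A → possible child types {A, AB} ✗
  I^A I^B → possible child types {A, B, AB} ✓
  I^A i → possible child types {O, A, B, AB} ✓
  I^B I^B → possible child types {B} ✗
  I^B i → possible child types {O, B} ✗
  i i → possible child types {O, B} ✗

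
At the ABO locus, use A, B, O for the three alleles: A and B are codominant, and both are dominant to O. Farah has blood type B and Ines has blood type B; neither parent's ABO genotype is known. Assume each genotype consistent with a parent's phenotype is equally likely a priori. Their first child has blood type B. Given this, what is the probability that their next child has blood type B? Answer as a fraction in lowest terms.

19/20

Possible genotypes: Farah ∈ {BB, BO}; Ines ∈ {BB, BO}.
Weight each parental genotype pair by prior × P(type-B child):
  BB × BB: posterior weight 4/15; P(next child type B) = 1.
  BB × BO: posterior weight 4/15; P(next child type B) = 1.
  BO × BB: posterior weight 4/15; P(next child type B) = 1.
  BO × BO: posterior weight 1/5; P(next child type B) = 3/4.
Weighted sum = 19/20.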